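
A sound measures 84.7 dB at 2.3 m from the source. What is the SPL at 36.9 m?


Given values:
  SPL1 = 84.7 dB, r1 = 2.3 m, r2 = 36.9 m
Formula: SPL2 = SPL1 - 20 * log10(r2 / r1)
Compute ratio: r2 / r1 = 36.9 / 2.3 = 16.0435
Compute log10: log10(16.0435) = 1.205299
Compute drop: 20 * 1.205299 = 24.106
SPL2 = 84.7 - 24.106 = 60.59

60.59 dB


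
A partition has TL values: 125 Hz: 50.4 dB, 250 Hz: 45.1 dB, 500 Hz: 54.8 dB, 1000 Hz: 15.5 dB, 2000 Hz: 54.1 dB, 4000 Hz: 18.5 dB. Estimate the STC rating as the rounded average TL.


Given TL values at each frequency:
  125 Hz: 50.4 dB
  250 Hz: 45.1 dB
  500 Hz: 54.8 dB
  1000 Hz: 15.5 dB
  2000 Hz: 54.1 dB
  4000 Hz: 18.5 dB
Formula: STC ~ round(average of TL values)
Sum = 50.4 + 45.1 + 54.8 + 15.5 + 54.1 + 18.5 = 238.4
Average = 238.4 / 6 = 39.73
Rounded: 40

40


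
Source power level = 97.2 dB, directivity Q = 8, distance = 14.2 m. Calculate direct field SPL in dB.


Given values:
  Lw = 97.2 dB, Q = 8, r = 14.2 m
Formula: SPL = Lw + 10 * log10(Q / (4 * pi * r^2))
Compute 4 * pi * r^2 = 4 * pi * 14.2^2 = 2533.883
Compute Q / denom = 8 / 2533.883 = 0.00315721
Compute 10 * log10(0.00315721) = -25.007
SPL = 97.2 + (-25.007) = 72.19

72.19 dB


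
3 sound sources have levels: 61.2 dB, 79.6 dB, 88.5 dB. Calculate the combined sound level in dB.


Formula: L_total = 10 * log10( sum(10^(Li/10)) )
  Source 1: 10^(61.2/10) = 1318256.7386
  Source 2: 10^(79.6/10) = 91201083.9356
  Source 3: 10^(88.5/10) = 707945784.3841
Sum of linear values = 800465125.0583
L_total = 10 * log10(800465125.0583) = 89.03

89.03 dB


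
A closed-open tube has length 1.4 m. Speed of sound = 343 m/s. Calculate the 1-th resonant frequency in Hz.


Given values:
  Tube type: closed-open, L = 1.4 m, c = 343 m/s, n = 1
Formula: f_n = (2n - 1) * c / (4 * L)
Compute 2n - 1 = 2*1 - 1 = 1
Compute 4 * L = 4 * 1.4 = 5.6
f = 1 * 343 / 5.6
f = 61.25

61.25 Hz


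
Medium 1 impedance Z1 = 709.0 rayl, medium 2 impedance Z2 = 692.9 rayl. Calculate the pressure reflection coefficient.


Given values:
  Z1 = 709.0 rayl, Z2 = 692.9 rayl
Formula: R = (Z2 - Z1) / (Z2 + Z1)
Numerator: Z2 - Z1 = 692.9 - 709.0 = -16.1
Denominator: Z2 + Z1 = 692.9 + 709.0 = 1401.9
R = -16.1 / 1401.9 = -0.0115

-0.0115


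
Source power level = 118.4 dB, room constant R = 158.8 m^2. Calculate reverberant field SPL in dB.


Given values:
  Lw = 118.4 dB, R = 158.8 m^2
Formula: SPL = Lw + 10 * log10(4 / R)
Compute 4 / R = 4 / 158.8 = 0.025189
Compute 10 * log10(0.025189) = -15.9879
SPL = 118.4 + (-15.9879) = 102.41

102.41 dB


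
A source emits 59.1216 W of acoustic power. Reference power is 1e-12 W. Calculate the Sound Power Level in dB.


Given values:
  W = 59.1216 W
  W_ref = 1e-12 W
Formula: SWL = 10 * log10(W / W_ref)
Compute ratio: W / W_ref = 59121600000000
Compute log10: log10(59121600000000) = 13.771746
Multiply: SWL = 10 * 13.771746 = 137.72

137.72 dB


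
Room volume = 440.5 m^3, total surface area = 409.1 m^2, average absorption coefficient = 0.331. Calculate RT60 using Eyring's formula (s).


Given values:
  V = 440.5 m^3, S = 409.1 m^2, alpha = 0.331
Formula: RT60 = 0.161 * V / (-S * ln(1 - alpha))
Compute ln(1 - 0.331) = ln(0.669) = -0.401971
Denominator: -409.1 * -0.401971 = 164.4463
Numerator: 0.161 * 440.5 = 70.9205
RT60 = 70.9205 / 164.4463 = 0.431

0.431 s


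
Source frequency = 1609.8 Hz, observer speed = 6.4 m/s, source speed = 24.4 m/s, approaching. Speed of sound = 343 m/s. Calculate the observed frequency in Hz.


Given values:
  f_s = 1609.8 Hz, v_o = 6.4 m/s, v_s = 24.4 m/s
  Direction: approaching
Formula: f_o = f_s * (c + v_o) / (c - v_s)
Numerator: c + v_o = 343 + 6.4 = 349.4
Denominator: c - v_s = 343 - 24.4 = 318.6
f_o = 1609.8 * 349.4 / 318.6 = 1765.42

1765.42 Hz


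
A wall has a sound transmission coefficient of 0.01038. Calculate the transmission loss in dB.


Given values:
  tau = 0.01038
Formula: TL = 10 * log10(1 / tau)
Compute 1 / tau = 1 / 0.01038 = 96.3391
Compute log10(96.3391) = 1.983803
TL = 10 * 1.983803 = 19.84

19.84 dB


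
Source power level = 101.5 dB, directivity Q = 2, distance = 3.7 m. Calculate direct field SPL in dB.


Given values:
  Lw = 101.5 dB, Q = 2, r = 3.7 m
Formula: SPL = Lw + 10 * log10(Q / (4 * pi * r^2))
Compute 4 * pi * r^2 = 4 * pi * 3.7^2 = 172.0336
Compute Q / denom = 2 / 172.0336 = 0.01162564
Compute 10 * log10(0.01162564) = -19.3458
SPL = 101.5 + (-19.3458) = 82.15

82.15 dB


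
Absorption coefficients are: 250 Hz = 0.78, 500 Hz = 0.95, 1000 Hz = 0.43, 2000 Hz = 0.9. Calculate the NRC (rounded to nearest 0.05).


Given values:
  a_250 = 0.78, a_500 = 0.95
  a_1000 = 0.43, a_2000 = 0.9
Formula: NRC = (a250 + a500 + a1000 + a2000) / 4
Sum = 0.78 + 0.95 + 0.43 + 0.9 = 3.06
NRC = 3.06 / 4 = 0.765
Rounded to nearest 0.05: 0.75

0.75


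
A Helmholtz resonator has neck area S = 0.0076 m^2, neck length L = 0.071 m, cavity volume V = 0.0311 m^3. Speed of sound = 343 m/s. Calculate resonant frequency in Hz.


Given values:
  S = 0.0076 m^2, L = 0.071 m, V = 0.0311 m^3, c = 343 m/s
Formula: f = (c / (2*pi)) * sqrt(S / (V * L))
Compute V * L = 0.0311 * 0.071 = 0.0022081
Compute S / (V * L) = 0.0076 / 0.0022081 = 3.4419
Compute sqrt(3.4419) = 1.855236
Compute c / (2*pi) = 343 / 6.283185 = 54.590148
f = 54.590148 * 1.855236 = 101.28

101.28 Hz


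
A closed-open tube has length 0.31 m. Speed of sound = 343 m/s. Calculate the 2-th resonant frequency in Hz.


Given values:
  Tube type: closed-open, L = 0.31 m, c = 343 m/s, n = 2
Formula: f_n = (2n - 1) * c / (4 * L)
Compute 2n - 1 = 2*2 - 1 = 3
Compute 4 * L = 4 * 0.31 = 1.24
f = 3 * 343 / 1.24
f = 829.84

829.84 Hz


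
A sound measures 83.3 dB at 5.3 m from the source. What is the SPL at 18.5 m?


Given values:
  SPL1 = 83.3 dB, r1 = 5.3 m, r2 = 18.5 m
Formula: SPL2 = SPL1 - 20 * log10(r2 / r1)
Compute ratio: r2 / r1 = 18.5 / 5.3 = 3.4906
Compute log10: log10(3.4906) = 0.5429
Compute drop: 20 * 0.5429 = 10.858
SPL2 = 83.3 - 10.858 = 72.44

72.44 dB


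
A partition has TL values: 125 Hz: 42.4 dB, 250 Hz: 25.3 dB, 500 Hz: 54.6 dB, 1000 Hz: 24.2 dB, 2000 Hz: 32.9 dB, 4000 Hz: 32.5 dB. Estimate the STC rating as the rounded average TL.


Given TL values at each frequency:
  125 Hz: 42.4 dB
  250 Hz: 25.3 dB
  500 Hz: 54.6 dB
  1000 Hz: 24.2 dB
  2000 Hz: 32.9 dB
  4000 Hz: 32.5 dB
Formula: STC ~ round(average of TL values)
Sum = 42.4 + 25.3 + 54.6 + 24.2 + 32.9 + 32.5 = 211.9
Average = 211.9 / 6 = 35.32
Rounded: 35

35


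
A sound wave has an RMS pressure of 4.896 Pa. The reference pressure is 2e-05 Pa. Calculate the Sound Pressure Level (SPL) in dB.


Given values:
  p = 4.896 Pa
  p_ref = 2e-05 Pa
Formula: SPL = 20 * log10(p / p_ref)
Compute ratio: p / p_ref = 4.896 / 2e-05 = 244800
Compute log10: log10(244800) = 5.388811
Multiply: SPL = 20 * 5.388811 = 107.78

107.78 dB


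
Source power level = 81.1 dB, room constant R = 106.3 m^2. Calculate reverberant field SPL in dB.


Given values:
  Lw = 81.1 dB, R = 106.3 m^2
Formula: SPL = Lw + 10 * log10(4 / R)
Compute 4 / R = 4 / 106.3 = 0.037629
Compute 10 * log10(0.037629) = -14.2448
SPL = 81.1 + (-14.2448) = 66.86

66.86 dB


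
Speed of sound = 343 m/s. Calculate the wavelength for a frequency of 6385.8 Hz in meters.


Given values:
  c = 343 m/s, f = 6385.8 Hz
Formula: lambda = c / f
lambda = 343 / 6385.8
lambda = 0.0537

0.0537 m


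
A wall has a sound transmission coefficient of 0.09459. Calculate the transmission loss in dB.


Given values:
  tau = 0.09459
Formula: TL = 10 * log10(1 / tau)
Compute 1 / tau = 1 / 0.09459 = 10.5719
Compute log10(10.5719) = 1.024153
TL = 10 * 1.024153 = 10.24

10.24 dB


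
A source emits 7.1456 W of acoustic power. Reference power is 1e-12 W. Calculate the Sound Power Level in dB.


Given values:
  W = 7.1456 W
  W_ref = 1e-12 W
Formula: SWL = 10 * log10(W / W_ref)
Compute ratio: W / W_ref = 7145600000000
Compute log10: log10(7145600000000) = 12.854039
Multiply: SWL = 10 * 12.854039 = 128.54

128.54 dB


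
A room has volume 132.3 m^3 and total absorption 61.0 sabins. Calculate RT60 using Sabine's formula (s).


Given values:
  V = 132.3 m^3
  A = 61.0 sabins
Formula: RT60 = 0.161 * V / A
Numerator: 0.161 * 132.3 = 21.3003
RT60 = 21.3003 / 61.0 = 0.349

0.349 s


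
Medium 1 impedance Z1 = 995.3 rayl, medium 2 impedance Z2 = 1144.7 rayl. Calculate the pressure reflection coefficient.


Given values:
  Z1 = 995.3 rayl, Z2 = 1144.7 rayl
Formula: R = (Z2 - Z1) / (Z2 + Z1)
Numerator: Z2 - Z1 = 1144.7 - 995.3 = 149.4
Denominator: Z2 + Z1 = 1144.7 + 995.3 = 2140.0
R = 149.4 / 2140.0 = 0.0698

0.0698


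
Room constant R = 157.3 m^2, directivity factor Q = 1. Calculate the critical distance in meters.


Given values:
  R = 157.3 m^2, Q = 1
Formula: d_c = 0.141 * sqrt(Q * R)
Compute Q * R = 1 * 157.3 = 157.3
Compute sqrt(157.3) = 12.5419
d_c = 0.141 * 12.5419 = 1.768

1.768 m


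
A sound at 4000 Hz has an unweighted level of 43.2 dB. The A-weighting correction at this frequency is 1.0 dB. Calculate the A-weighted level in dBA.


Given values:
  SPL = 43.2 dB
  A-weighting at 4000 Hz = 1.0 dB
Formula: L_A = SPL + A_weight
L_A = 43.2 + (1.0)
L_A = 44.2

44.2 dBA


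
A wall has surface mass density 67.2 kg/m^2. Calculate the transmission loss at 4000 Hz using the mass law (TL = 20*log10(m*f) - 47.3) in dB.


Given values:
  m = 67.2 kg/m^2, f = 4000 Hz
Formula: TL = 20 * log10(m * f) - 47.3
Compute m * f = 67.2 * 4000 = 268800.0
Compute log10(268800.0) = 5.429429
Compute 20 * 5.429429 = 108.5886
TL = 108.5886 - 47.3 = 61.29

61.29 dB


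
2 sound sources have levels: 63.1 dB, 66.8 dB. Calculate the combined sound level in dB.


Formula: L_total = 10 * log10( sum(10^(Li/10)) )
  Source 1: 10^(63.1/10) = 2041737.9447
  Source 2: 10^(66.8/10) = 4786300.9232
Sum of linear values = 6828038.8679
L_total = 10 * log10(6828038.8679) = 68.34

68.34 dB


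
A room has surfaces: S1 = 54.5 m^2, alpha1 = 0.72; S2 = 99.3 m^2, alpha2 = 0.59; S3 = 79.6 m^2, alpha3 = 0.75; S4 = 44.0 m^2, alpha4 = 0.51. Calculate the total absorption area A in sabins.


Given surfaces:
  Surface 1: 54.5 * 0.72 = 39.24
  Surface 2: 99.3 * 0.59 = 58.587
  Surface 3: 79.6 * 0.75 = 59.7
  Surface 4: 44.0 * 0.51 = 22.44
Formula: A = sum(Si * alpha_i)
A = 39.24 + 58.587 + 59.7 + 22.44
A = 179.97

179.97 sabins


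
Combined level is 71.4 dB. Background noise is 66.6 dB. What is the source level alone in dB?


Given values:
  L_total = 71.4 dB, L_bg = 66.6 dB
Formula: L_source = 10 * log10(10^(L_total/10) - 10^(L_bg/10))
Convert to linear:
  10^(71.4/10) = 13803842.646
  10^(66.6/10) = 4570881.8961
Difference: 13803842.646 - 4570881.8961 = 9232960.7499
L_source = 10 * log10(9232960.7499) = 69.65

69.65 dB


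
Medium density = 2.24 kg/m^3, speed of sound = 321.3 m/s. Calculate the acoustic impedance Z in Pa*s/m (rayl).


Given values:
  rho = 2.24 kg/m^3
  c = 321.3 m/s
Formula: Z = rho * c
Z = 2.24 * 321.3
Z = 719.71

719.71 rayl


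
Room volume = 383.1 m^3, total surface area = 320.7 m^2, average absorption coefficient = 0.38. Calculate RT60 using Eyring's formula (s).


Given values:
  V = 383.1 m^3, S = 320.7 m^2, alpha = 0.38
Formula: RT60 = 0.161 * V / (-S * ln(1 - alpha))
Compute ln(1 - 0.38) = ln(0.62) = -0.478036
Denominator: -320.7 * -0.478036 = 153.3061
Numerator: 0.161 * 383.1 = 61.6791
RT60 = 61.6791 / 153.3061 = 0.402

0.402 s


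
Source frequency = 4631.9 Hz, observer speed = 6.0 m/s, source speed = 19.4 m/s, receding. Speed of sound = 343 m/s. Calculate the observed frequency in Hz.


Given values:
  f_s = 4631.9 Hz, v_o = 6.0 m/s, v_s = 19.4 m/s
  Direction: receding
Formula: f_o = f_s * (c - v_o) / (c + v_s)
Numerator: c - v_o = 343 - 6.0 = 337.0
Denominator: c + v_s = 343 + 19.4 = 362.4
f_o = 4631.9 * 337.0 / 362.4 = 4307.26

4307.26 Hz


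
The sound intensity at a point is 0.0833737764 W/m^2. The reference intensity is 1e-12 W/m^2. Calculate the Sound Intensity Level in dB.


Given values:
  I = 0.0833737764 W/m^2
  I_ref = 1e-12 W/m^2
Formula: SIL = 10 * log10(I / I_ref)
Compute ratio: I / I_ref = 83373776400
Compute log10: log10(83373776400) = 10.921029
Multiply: SIL = 10 * 10.921029 = 109.21

109.21 dB


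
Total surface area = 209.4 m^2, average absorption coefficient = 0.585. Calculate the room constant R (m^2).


Given values:
  S = 209.4 m^2, alpha = 0.585
Formula: R = S * alpha / (1 - alpha)
Numerator: 209.4 * 0.585 = 122.499
Denominator: 1 - 0.585 = 0.415
R = 122.499 / 0.415 = 295.18

295.18 m^2


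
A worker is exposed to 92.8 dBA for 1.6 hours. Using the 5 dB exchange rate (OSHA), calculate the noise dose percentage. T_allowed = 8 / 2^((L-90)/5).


Given values:
  L = 92.8 dBA, T = 1.6 hours
Formula: T_allowed = 8 / 2^((L - 90) / 5)
Compute exponent: (92.8 - 90) / 5 = 0.56
Compute 2^(0.56) = 1.474269
T_allowed = 8 / 1.474269 = 5.426418 hours
Dose = (T / T_allowed) * 100
Dose = (1.6 / 5.426418) * 100 = 29.49

29.49 %


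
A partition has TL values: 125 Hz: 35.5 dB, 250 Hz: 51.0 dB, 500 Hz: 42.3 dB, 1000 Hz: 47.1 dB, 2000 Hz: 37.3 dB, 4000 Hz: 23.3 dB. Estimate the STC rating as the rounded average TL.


Given TL values at each frequency:
  125 Hz: 35.5 dB
  250 Hz: 51.0 dB
  500 Hz: 42.3 dB
  1000 Hz: 47.1 dB
  2000 Hz: 37.3 dB
  4000 Hz: 23.3 dB
Formula: STC ~ round(average of TL values)
Sum = 35.5 + 51.0 + 42.3 + 47.1 + 37.3 + 23.3 = 236.5
Average = 236.5 / 6 = 39.42
Rounded: 39

39


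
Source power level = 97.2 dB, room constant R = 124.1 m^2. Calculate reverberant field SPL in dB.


Given values:
  Lw = 97.2 dB, R = 124.1 m^2
Formula: SPL = Lw + 10 * log10(4 / R)
Compute 4 / R = 4 / 124.1 = 0.032232
Compute 10 * log10(0.032232) = -14.9171
SPL = 97.2 + (-14.9171) = 82.28

82.28 dB


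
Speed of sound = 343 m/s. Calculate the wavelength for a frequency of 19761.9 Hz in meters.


Given values:
  c = 343 m/s, f = 19761.9 Hz
Formula: lambda = c / f
lambda = 343 / 19761.9
lambda = 0.0174

0.0174 m


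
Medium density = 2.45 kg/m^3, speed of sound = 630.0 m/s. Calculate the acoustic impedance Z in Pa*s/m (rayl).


Given values:
  rho = 2.45 kg/m^3
  c = 630.0 m/s
Formula: Z = rho * c
Z = 2.45 * 630.0
Z = 1543.5

1543.5 rayl


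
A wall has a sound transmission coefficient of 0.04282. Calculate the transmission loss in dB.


Given values:
  tau = 0.04282
Formula: TL = 10 * log10(1 / tau)
Compute 1 / tau = 1 / 0.04282 = 23.3536
Compute log10(23.3536) = 1.368354
TL = 10 * 1.368354 = 13.68

13.68 dB


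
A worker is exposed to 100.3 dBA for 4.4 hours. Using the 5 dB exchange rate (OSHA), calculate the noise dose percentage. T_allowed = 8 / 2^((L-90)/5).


Given values:
  L = 100.3 dBA, T = 4.4 hours
Formula: T_allowed = 8 / 2^((L - 90) / 5)
Compute exponent: (100.3 - 90) / 5 = 2.06
Compute 2^(2.06) = 4.169863
T_allowed = 8 / 4.169863 = 1.918528 hours
Dose = (T / T_allowed) * 100
Dose = (4.4 / 1.918528) * 100 = 229.34

229.34 %


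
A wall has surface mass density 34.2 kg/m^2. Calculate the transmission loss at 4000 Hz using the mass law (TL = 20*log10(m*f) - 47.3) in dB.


Given values:
  m = 34.2 kg/m^2, f = 4000 Hz
Formula: TL = 20 * log10(m * f) - 47.3
Compute m * f = 34.2 * 4000 = 136800.0
Compute log10(136800.0) = 5.136086
Compute 20 * 5.136086 = 102.7217
TL = 102.7217 - 47.3 = 55.42

55.42 dB


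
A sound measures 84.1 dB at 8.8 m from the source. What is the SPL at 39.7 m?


Given values:
  SPL1 = 84.1 dB, r1 = 8.8 m, r2 = 39.7 m
Formula: SPL2 = SPL1 - 20 * log10(r2 / r1)
Compute ratio: r2 / r1 = 39.7 / 8.8 = 4.5114
Compute log10: log10(4.5114) = 0.654311
Compute drop: 20 * 0.654311 = 13.0862
SPL2 = 84.1 - 13.0862 = 71.01

71.01 dB


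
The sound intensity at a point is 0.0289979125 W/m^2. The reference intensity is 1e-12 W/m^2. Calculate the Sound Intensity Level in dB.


Given values:
  I = 0.0289979125 W/m^2
  I_ref = 1e-12 W/m^2
Formula: SIL = 10 * log10(I / I_ref)
Compute ratio: I / I_ref = 28997912500
Compute log10: log10(28997912500) = 10.462367
Multiply: SIL = 10 * 10.462367 = 104.62

104.62 dB


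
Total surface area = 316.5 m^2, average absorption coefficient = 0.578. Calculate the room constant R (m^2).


Given values:
  S = 316.5 m^2, alpha = 0.578
Formula: R = S * alpha / (1 - alpha)
Numerator: 316.5 * 0.578 = 182.937
Denominator: 1 - 0.578 = 0.422
R = 182.937 / 0.422 = 433.5

433.5 m^2


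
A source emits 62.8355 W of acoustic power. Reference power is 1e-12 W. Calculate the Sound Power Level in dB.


Given values:
  W = 62.8355 W
  W_ref = 1e-12 W
Formula: SWL = 10 * log10(W / W_ref)
Compute ratio: W / W_ref = 62835500000000
Compute log10: log10(62835500000000) = 13.798205
Multiply: SWL = 10 * 13.798205 = 137.98

137.98 dB


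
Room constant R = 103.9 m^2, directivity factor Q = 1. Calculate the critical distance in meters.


Given values:
  R = 103.9 m^2, Q = 1
Formula: d_c = 0.141 * sqrt(Q * R)
Compute Q * R = 1 * 103.9 = 103.9
Compute sqrt(103.9) = 10.1931
d_c = 0.141 * 10.1931 = 1.437

1.437 m


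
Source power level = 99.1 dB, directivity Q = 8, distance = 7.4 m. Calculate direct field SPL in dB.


Given values:
  Lw = 99.1 dB, Q = 8, r = 7.4 m
Formula: SPL = Lw + 10 * log10(Q / (4 * pi * r^2))
Compute 4 * pi * r^2 = 4 * pi * 7.4^2 = 688.1345
Compute Q / denom = 8 / 688.1345 = 0.01162563
Compute 10 * log10(0.01162563) = -19.3458
SPL = 99.1 + (-19.3458) = 79.75

79.75 dB


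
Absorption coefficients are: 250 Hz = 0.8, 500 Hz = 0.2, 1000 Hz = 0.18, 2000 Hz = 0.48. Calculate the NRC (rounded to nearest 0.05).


Given values:
  a_250 = 0.8, a_500 = 0.2
  a_1000 = 0.18, a_2000 = 0.48
Formula: NRC = (a250 + a500 + a1000 + a2000) / 4
Sum = 0.8 + 0.2 + 0.18 + 0.48 = 1.66
NRC = 1.66 / 4 = 0.415
Rounded to nearest 0.05: 0.4

0.4


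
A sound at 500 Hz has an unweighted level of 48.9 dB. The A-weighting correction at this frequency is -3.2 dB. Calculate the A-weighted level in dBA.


Given values:
  SPL = 48.9 dB
  A-weighting at 500 Hz = -3.2 dB
Formula: L_A = SPL + A_weight
L_A = 48.9 + (-3.2)
L_A = 45.7

45.7 dBA


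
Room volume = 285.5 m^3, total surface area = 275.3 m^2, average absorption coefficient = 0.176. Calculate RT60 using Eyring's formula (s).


Given values:
  V = 285.5 m^3, S = 275.3 m^2, alpha = 0.176
Formula: RT60 = 0.161 * V / (-S * ln(1 - alpha))
Compute ln(1 - 0.176) = ln(0.824) = -0.193585
Denominator: -275.3 * -0.193585 = 53.294
Numerator: 0.161 * 285.5 = 45.9655
RT60 = 45.9655 / 53.294 = 0.862

0.862 s


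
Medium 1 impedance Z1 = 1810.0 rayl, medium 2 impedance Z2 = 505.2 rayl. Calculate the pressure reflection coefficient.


Given values:
  Z1 = 1810.0 rayl, Z2 = 505.2 rayl
Formula: R = (Z2 - Z1) / (Z2 + Z1)
Numerator: Z2 - Z1 = 505.2 - 1810.0 = -1304.8
Denominator: Z2 + Z1 = 505.2 + 1810.0 = 2315.2
R = -1304.8 / 2315.2 = -0.5636

-0.5636


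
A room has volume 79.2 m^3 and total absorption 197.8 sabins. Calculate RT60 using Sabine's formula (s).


Given values:
  V = 79.2 m^3
  A = 197.8 sabins
Formula: RT60 = 0.161 * V / A
Numerator: 0.161 * 79.2 = 12.7512
RT60 = 12.7512 / 197.8 = 0.064

0.064 s


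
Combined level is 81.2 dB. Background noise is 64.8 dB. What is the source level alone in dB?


Given values:
  L_total = 81.2 dB, L_bg = 64.8 dB
Formula: L_source = 10 * log10(10^(L_total/10) - 10^(L_bg/10))
Convert to linear:
  10^(81.2/10) = 131825673.8556
  10^(64.8/10) = 3019951.7204
Difference: 131825673.8556 - 3019951.7204 = 128805722.1352
L_source = 10 * log10(128805722.1352) = 81.1

81.1 dB


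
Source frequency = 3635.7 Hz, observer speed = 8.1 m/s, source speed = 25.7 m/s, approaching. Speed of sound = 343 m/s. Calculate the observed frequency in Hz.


Given values:
  f_s = 3635.7 Hz, v_o = 8.1 m/s, v_s = 25.7 m/s
  Direction: approaching
Formula: f_o = f_s * (c + v_o) / (c - v_s)
Numerator: c + v_o = 343 + 8.1 = 351.1
Denominator: c - v_s = 343 - 25.7 = 317.3
f_o = 3635.7 * 351.1 / 317.3 = 4022.99

4022.99 Hz


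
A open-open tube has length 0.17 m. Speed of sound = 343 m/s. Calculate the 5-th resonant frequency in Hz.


Given values:
  Tube type: open-open, L = 0.17 m, c = 343 m/s, n = 5
Formula: f_n = n * c / (2 * L)
Compute 2 * L = 2 * 0.17 = 0.34
f = 5 * 343 / 0.34
f = 5044.12

5044.12 Hz


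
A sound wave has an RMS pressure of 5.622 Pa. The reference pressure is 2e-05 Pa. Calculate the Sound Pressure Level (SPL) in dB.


Given values:
  p = 5.622 Pa
  p_ref = 2e-05 Pa
Formula: SPL = 20 * log10(p / p_ref)
Compute ratio: p / p_ref = 5.622 / 2e-05 = 281100
Compute log10: log10(281100) = 5.448861
Multiply: SPL = 20 * 5.448861 = 108.98

108.98 dB


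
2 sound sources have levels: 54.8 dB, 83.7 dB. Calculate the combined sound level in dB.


Formula: L_total = 10 * log10( sum(10^(Li/10)) )
  Source 1: 10^(54.8/10) = 301995.172
  Source 2: 10^(83.7/10) = 234422881.532
Sum of linear values = 234724876.704
L_total = 10 * log10(234724876.704) = 83.71

83.71 dB


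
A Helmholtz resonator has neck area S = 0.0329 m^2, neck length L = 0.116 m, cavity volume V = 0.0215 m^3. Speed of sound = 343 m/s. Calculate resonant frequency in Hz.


Given values:
  S = 0.0329 m^2, L = 0.116 m, V = 0.0215 m^3, c = 343 m/s
Formula: f = (c / (2*pi)) * sqrt(S / (V * L))
Compute V * L = 0.0215 * 0.116 = 0.002494
Compute S / (V * L) = 0.0329 / 0.002494 = 13.1917
Compute sqrt(13.1917) = 3.632038
Compute c / (2*pi) = 343 / 6.283185 = 54.590148
f = 54.590148 * 3.632038 = 198.27

198.27 Hz


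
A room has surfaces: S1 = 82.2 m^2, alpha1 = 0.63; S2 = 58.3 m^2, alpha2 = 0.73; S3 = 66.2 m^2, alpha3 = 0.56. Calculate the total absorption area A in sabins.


Given surfaces:
  Surface 1: 82.2 * 0.63 = 51.786
  Surface 2: 58.3 * 0.73 = 42.559
  Surface 3: 66.2 * 0.56 = 37.072
Formula: A = sum(Si * alpha_i)
A = 51.786 + 42.559 + 37.072
A = 131.42

131.42 sabins


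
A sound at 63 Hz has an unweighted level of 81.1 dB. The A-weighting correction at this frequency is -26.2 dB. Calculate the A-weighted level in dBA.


Given values:
  SPL = 81.1 dB
  A-weighting at 63 Hz = -26.2 dB
Formula: L_A = SPL + A_weight
L_A = 81.1 + (-26.2)
L_A = 54.9

54.9 dBA


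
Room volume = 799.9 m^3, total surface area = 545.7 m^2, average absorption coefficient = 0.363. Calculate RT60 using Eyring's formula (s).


Given values:
  V = 799.9 m^3, S = 545.7 m^2, alpha = 0.363
Formula: RT60 = 0.161 * V / (-S * ln(1 - alpha))
Compute ln(1 - 0.363) = ln(0.637) = -0.450986
Denominator: -545.7 * -0.450986 = 246.1031
Numerator: 0.161 * 799.9 = 128.7839
RT60 = 128.7839 / 246.1031 = 0.523

0.523 s


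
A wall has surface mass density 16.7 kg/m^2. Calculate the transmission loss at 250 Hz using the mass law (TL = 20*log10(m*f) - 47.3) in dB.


Given values:
  m = 16.7 kg/m^2, f = 250 Hz
Formula: TL = 20 * log10(m * f) - 47.3
Compute m * f = 16.7 * 250 = 4175.0
Compute log10(4175.0) = 3.620656
Compute 20 * 3.620656 = 72.4131
TL = 72.4131 - 47.3 = 25.11

25.11 dB


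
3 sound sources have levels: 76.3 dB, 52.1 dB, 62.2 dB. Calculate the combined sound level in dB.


Formula: L_total = 10 * log10( sum(10^(Li/10)) )
  Source 1: 10^(76.3/10) = 42657951.8802
  Source 2: 10^(52.1/10) = 162181.0097
  Source 3: 10^(62.2/10) = 1659586.9074
Sum of linear values = 44479719.7973
L_total = 10 * log10(44479719.7973) = 76.48

76.48 dB


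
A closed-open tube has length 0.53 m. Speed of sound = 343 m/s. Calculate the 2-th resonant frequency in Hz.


Given values:
  Tube type: closed-open, L = 0.53 m, c = 343 m/s, n = 2
Formula: f_n = (2n - 1) * c / (4 * L)
Compute 2n - 1 = 2*2 - 1 = 3
Compute 4 * L = 4 * 0.53 = 2.12
f = 3 * 343 / 2.12
f = 485.38

485.38 Hz


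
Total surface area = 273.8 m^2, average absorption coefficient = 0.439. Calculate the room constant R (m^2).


Given values:
  S = 273.8 m^2, alpha = 0.439
Formula: R = S * alpha / (1 - alpha)
Numerator: 273.8 * 0.439 = 120.1982
Denominator: 1 - 0.439 = 0.561
R = 120.1982 / 0.561 = 214.26

214.26 m^2


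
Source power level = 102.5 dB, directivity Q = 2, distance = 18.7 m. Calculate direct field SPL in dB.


Given values:
  Lw = 102.5 dB, Q = 2, r = 18.7 m
Formula: SPL = Lw + 10 * log10(Q / (4 * pi * r^2))
Compute 4 * pi * r^2 = 4 * pi * 18.7^2 = 4394.3341
Compute Q / denom = 2 / 4394.3341 = 0.00045513
Compute 10 * log10(0.00045513) = -33.4186
SPL = 102.5 + (-33.4186) = 69.08

69.08 dB


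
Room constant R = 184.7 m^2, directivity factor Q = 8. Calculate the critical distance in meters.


Given values:
  R = 184.7 m^2, Q = 8
Formula: d_c = 0.141 * sqrt(Q * R)
Compute Q * R = 8 * 184.7 = 1477.6
Compute sqrt(1477.6) = 38.4396
d_c = 0.141 * 38.4396 = 5.42

5.42 m


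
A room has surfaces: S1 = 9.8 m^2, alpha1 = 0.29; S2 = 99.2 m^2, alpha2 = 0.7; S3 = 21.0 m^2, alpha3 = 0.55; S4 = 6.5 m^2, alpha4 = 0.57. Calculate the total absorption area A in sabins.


Given surfaces:
  Surface 1: 9.8 * 0.29 = 2.842
  Surface 2: 99.2 * 0.7 = 69.44
  Surface 3: 21.0 * 0.55 = 11.55
  Surface 4: 6.5 * 0.57 = 3.705
Formula: A = sum(Si * alpha_i)
A = 2.842 + 69.44 + 11.55 + 3.705
A = 87.54

87.54 sabins


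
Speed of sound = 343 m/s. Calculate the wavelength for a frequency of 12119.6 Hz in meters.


Given values:
  c = 343 m/s, f = 12119.6 Hz
Formula: lambda = c / f
lambda = 343 / 12119.6
lambda = 0.0283

0.0283 m


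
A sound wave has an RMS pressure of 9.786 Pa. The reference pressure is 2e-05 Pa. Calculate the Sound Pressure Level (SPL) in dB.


Given values:
  p = 9.786 Pa
  p_ref = 2e-05 Pa
Formula: SPL = 20 * log10(p / p_ref)
Compute ratio: p / p_ref = 9.786 / 2e-05 = 489300
Compute log10: log10(489300) = 5.689575
Multiply: SPL = 20 * 5.689575 = 113.79

113.79 dB


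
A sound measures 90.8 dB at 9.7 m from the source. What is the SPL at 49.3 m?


Given values:
  SPL1 = 90.8 dB, r1 = 9.7 m, r2 = 49.3 m
Formula: SPL2 = SPL1 - 20 * log10(r2 / r1)
Compute ratio: r2 / r1 = 49.3 / 9.7 = 5.0825
Compute log10: log10(5.0825) = 0.706077
Compute drop: 20 * 0.706077 = 14.1215
SPL2 = 90.8 - 14.1215 = 76.68

76.68 dB


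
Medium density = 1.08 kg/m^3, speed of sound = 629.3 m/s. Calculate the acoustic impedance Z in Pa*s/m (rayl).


Given values:
  rho = 1.08 kg/m^3
  c = 629.3 m/s
Formula: Z = rho * c
Z = 1.08 * 629.3
Z = 679.64

679.64 rayl


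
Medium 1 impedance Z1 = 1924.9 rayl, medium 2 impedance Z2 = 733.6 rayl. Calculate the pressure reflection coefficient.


Given values:
  Z1 = 1924.9 rayl, Z2 = 733.6 rayl
Formula: R = (Z2 - Z1) / (Z2 + Z1)
Numerator: Z2 - Z1 = 733.6 - 1924.9 = -1191.3
Denominator: Z2 + Z1 = 733.6 + 1924.9 = 2658.5
R = -1191.3 / 2658.5 = -0.4481

-0.4481


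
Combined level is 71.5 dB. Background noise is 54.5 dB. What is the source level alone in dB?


Given values:
  L_total = 71.5 dB, L_bg = 54.5 dB
Formula: L_source = 10 * log10(10^(L_total/10) - 10^(L_bg/10))
Convert to linear:
  10^(71.5/10) = 14125375.4462
  10^(54.5/10) = 281838.2931
Difference: 14125375.4462 - 281838.2931 = 13843537.1531
L_source = 10 * log10(13843537.1531) = 71.41

71.41 dB


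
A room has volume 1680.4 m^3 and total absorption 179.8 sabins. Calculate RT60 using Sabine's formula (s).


Given values:
  V = 1680.4 m^3
  A = 179.8 sabins
Formula: RT60 = 0.161 * V / A
Numerator: 0.161 * 1680.4 = 270.5444
RT60 = 270.5444 / 179.8 = 1.505

1.505 s


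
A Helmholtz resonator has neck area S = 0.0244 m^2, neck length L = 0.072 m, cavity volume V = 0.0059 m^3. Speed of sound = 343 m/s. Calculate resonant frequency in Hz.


Given values:
  S = 0.0244 m^2, L = 0.072 m, V = 0.0059 m^3, c = 343 m/s
Formula: f = (c / (2*pi)) * sqrt(S / (V * L))
Compute V * L = 0.0059 * 0.072 = 0.0004248
Compute S / (V * L) = 0.0244 / 0.0004248 = 57.4388
Compute sqrt(57.4388) = 7.578839
Compute c / (2*pi) = 343 / 6.283185 = 54.590148
f = 54.590148 * 7.578839 = 413.73

413.73 Hz


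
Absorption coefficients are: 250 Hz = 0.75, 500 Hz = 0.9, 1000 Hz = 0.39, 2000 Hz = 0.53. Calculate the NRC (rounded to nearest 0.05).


Given values:
  a_250 = 0.75, a_500 = 0.9
  a_1000 = 0.39, a_2000 = 0.53
Formula: NRC = (a250 + a500 + a1000 + a2000) / 4
Sum = 0.75 + 0.9 + 0.39 + 0.53 = 2.57
NRC = 2.57 / 4 = 0.6425
Rounded to nearest 0.05: 0.65

0.65


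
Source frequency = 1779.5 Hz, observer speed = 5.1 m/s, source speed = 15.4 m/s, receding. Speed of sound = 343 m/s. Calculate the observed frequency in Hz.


Given values:
  f_s = 1779.5 Hz, v_o = 5.1 m/s, v_s = 15.4 m/s
  Direction: receding
Formula: f_o = f_s * (c - v_o) / (c + v_s)
Numerator: c - v_o = 343 - 5.1 = 337.9
Denominator: c + v_s = 343 + 15.4 = 358.4
f_o = 1779.5 * 337.9 / 358.4 = 1677.71

1677.71 Hz


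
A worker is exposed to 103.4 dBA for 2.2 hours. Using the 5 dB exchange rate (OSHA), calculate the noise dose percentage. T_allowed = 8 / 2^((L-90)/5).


Given values:
  L = 103.4 dBA, T = 2.2 hours
Formula: T_allowed = 8 / 2^((L - 90) / 5)
Compute exponent: (103.4 - 90) / 5 = 2.68
Compute 2^(2.68) = 6.408559
T_allowed = 8 / 6.408559 = 1.248331 hours
Dose = (T / T_allowed) * 100
Dose = (2.2 / 1.248331) * 100 = 176.24

176.24 %


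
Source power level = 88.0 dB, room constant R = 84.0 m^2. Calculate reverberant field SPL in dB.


Given values:
  Lw = 88.0 dB, R = 84.0 m^2
Formula: SPL = Lw + 10 * log10(4 / R)
Compute 4 / R = 4 / 84.0 = 0.047619
Compute 10 * log10(0.047619) = -13.2222
SPL = 88.0 + (-13.2222) = 74.78

74.78 dB


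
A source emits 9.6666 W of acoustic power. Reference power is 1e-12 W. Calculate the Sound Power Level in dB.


Given values:
  W = 9.6666 W
  W_ref = 1e-12 W
Formula: SWL = 10 * log10(W / W_ref)
Compute ratio: W / W_ref = 9666600000000
Compute log10: log10(9666600000000) = 12.985274
Multiply: SWL = 10 * 12.985274 = 129.85

129.85 dB


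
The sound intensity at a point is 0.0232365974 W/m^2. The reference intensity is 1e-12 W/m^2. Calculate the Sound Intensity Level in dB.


Given values:
  I = 0.0232365974 W/m^2
  I_ref = 1e-12 W/m^2
Formula: SIL = 10 * log10(I / I_ref)
Compute ratio: I / I_ref = 23236597400
Compute log10: log10(23236597400) = 10.366173
Multiply: SIL = 10 * 10.366173 = 103.66

103.66 dB


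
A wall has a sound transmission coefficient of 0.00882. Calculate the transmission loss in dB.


Given values:
  tau = 0.00882
Formula: TL = 10 * log10(1 / tau)
Compute 1 / tau = 1 / 0.00882 = 113.3787
Compute log10(113.3787) = 2.054531
TL = 10 * 2.054531 = 20.55

20.55 dB


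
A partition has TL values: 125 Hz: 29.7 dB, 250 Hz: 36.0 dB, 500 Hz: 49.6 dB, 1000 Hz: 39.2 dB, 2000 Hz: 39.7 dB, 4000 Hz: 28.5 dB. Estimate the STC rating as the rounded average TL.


Given TL values at each frequency:
  125 Hz: 29.7 dB
  250 Hz: 36.0 dB
  500 Hz: 49.6 dB
  1000 Hz: 39.2 dB
  2000 Hz: 39.7 dB
  4000 Hz: 28.5 dB
Formula: STC ~ round(average of TL values)
Sum = 29.7 + 36.0 + 49.6 + 39.2 + 39.7 + 28.5 = 222.7
Average = 222.7 / 6 = 37.12
Rounded: 37

37


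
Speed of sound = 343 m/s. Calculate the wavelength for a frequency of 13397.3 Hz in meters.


Given values:
  c = 343 m/s, f = 13397.3 Hz
Formula: lambda = c / f
lambda = 343 / 13397.3
lambda = 0.0256

0.0256 m


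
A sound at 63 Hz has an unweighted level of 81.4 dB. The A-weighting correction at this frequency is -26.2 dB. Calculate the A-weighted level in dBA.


Given values:
  SPL = 81.4 dB
  A-weighting at 63 Hz = -26.2 dB
Formula: L_A = SPL + A_weight
L_A = 81.4 + (-26.2)
L_A = 55.2

55.2 dBA


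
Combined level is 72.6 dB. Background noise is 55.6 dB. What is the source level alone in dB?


Given values:
  L_total = 72.6 dB, L_bg = 55.6 dB
Formula: L_source = 10 * log10(10^(L_total/10) - 10^(L_bg/10))
Convert to linear:
  10^(72.6/10) = 18197008.5861
  10^(55.6/10) = 363078.0548
Difference: 18197008.5861 - 363078.0548 = 17833930.5313
L_source = 10 * log10(17833930.5313) = 72.51

72.51 dB


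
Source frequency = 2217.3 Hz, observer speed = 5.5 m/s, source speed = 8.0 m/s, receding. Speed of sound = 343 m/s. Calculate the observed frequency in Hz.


Given values:
  f_s = 2217.3 Hz, v_o = 5.5 m/s, v_s = 8.0 m/s
  Direction: receding
Formula: f_o = f_s * (c - v_o) / (c + v_s)
Numerator: c - v_o = 343 - 5.5 = 337.5
Denominator: c + v_s = 343 + 8.0 = 351.0
f_o = 2217.3 * 337.5 / 351.0 = 2132.02

2132.02 Hz


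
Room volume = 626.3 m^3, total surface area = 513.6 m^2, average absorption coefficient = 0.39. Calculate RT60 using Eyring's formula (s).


Given values:
  V = 626.3 m^3, S = 513.6 m^2, alpha = 0.39
Formula: RT60 = 0.161 * V / (-S * ln(1 - alpha))
Compute ln(1 - 0.39) = ln(0.61) = -0.494296
Denominator: -513.6 * -0.494296 = 253.8704
Numerator: 0.161 * 626.3 = 100.8343
RT60 = 100.8343 / 253.8704 = 0.397

0.397 s


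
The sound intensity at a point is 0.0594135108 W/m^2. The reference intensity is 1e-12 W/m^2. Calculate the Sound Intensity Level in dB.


Given values:
  I = 0.0594135108 W/m^2
  I_ref = 1e-12 W/m^2
Formula: SIL = 10 * log10(I / I_ref)
Compute ratio: I / I_ref = 59413510800
Compute log10: log10(59413510800) = 10.773885
Multiply: SIL = 10 * 10.773885 = 107.74

107.74 dB


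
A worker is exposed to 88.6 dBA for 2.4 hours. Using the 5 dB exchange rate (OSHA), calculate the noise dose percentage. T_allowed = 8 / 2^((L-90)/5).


Given values:
  L = 88.6 dBA, T = 2.4 hours
Formula: T_allowed = 8 / 2^((L - 90) / 5)
Compute exponent: (88.6 - 90) / 5 = -0.28
Compute 2^(-0.28) = 0.823591
T_allowed = 8 / 0.823591 = 9.713559 hours
Dose = (T / T_allowed) * 100
Dose = (2.4 / 9.713559) * 100 = 24.71

24.71 %


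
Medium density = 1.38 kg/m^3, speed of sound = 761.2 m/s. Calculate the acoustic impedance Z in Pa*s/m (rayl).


Given values:
  rho = 1.38 kg/m^3
  c = 761.2 m/s
Formula: Z = rho * c
Z = 1.38 * 761.2
Z = 1050.46

1050.46 rayl


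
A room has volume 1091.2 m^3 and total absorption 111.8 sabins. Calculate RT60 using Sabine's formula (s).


Given values:
  V = 1091.2 m^3
  A = 111.8 sabins
Formula: RT60 = 0.161 * V / A
Numerator: 0.161 * 1091.2 = 175.6832
RT60 = 175.6832 / 111.8 = 1.571

1.571 s


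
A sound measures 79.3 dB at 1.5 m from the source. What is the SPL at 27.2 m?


Given values:
  SPL1 = 79.3 dB, r1 = 1.5 m, r2 = 27.2 m
Formula: SPL2 = SPL1 - 20 * log10(r2 / r1)
Compute ratio: r2 / r1 = 27.2 / 1.5 = 18.1333
Compute log10: log10(18.1333) = 1.258477
Compute drop: 20 * 1.258477 = 25.1695
SPL2 = 79.3 - 25.1695 = 54.13

54.13 dB


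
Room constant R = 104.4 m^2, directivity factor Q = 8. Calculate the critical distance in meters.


Given values:
  R = 104.4 m^2, Q = 8
Formula: d_c = 0.141 * sqrt(Q * R)
Compute Q * R = 8 * 104.4 = 835.2
Compute sqrt(835.2) = 28.8998
d_c = 0.141 * 28.8998 = 4.075

4.075 m


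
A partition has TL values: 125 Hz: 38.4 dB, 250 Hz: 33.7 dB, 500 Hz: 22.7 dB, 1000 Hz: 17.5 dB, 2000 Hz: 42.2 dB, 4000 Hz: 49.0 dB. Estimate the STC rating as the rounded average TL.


Given TL values at each frequency:
  125 Hz: 38.4 dB
  250 Hz: 33.7 dB
  500 Hz: 22.7 dB
  1000 Hz: 17.5 dB
  2000 Hz: 42.2 dB
  4000 Hz: 49.0 dB
Formula: STC ~ round(average of TL values)
Sum = 38.4 + 33.7 + 22.7 + 17.5 + 42.2 + 49.0 = 203.5
Average = 203.5 / 6 = 33.92
Rounded: 34

34


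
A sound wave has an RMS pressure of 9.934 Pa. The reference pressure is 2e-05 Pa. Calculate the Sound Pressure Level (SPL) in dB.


Given values:
  p = 9.934 Pa
  p_ref = 2e-05 Pa
Formula: SPL = 20 * log10(p / p_ref)
Compute ratio: p / p_ref = 9.934 / 2e-05 = 496700
Compute log10: log10(496700) = 5.696094
Multiply: SPL = 20 * 5.696094 = 113.92

113.92 dB


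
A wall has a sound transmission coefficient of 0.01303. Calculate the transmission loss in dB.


Given values:
  tau = 0.01303
Formula: TL = 10 * log10(1 / tau)
Compute 1 / tau = 1 / 0.01303 = 76.746
Compute log10(76.746) = 1.885056
TL = 10 * 1.885056 = 18.85

18.85 dB


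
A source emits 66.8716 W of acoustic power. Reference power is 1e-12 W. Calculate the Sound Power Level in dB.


Given values:
  W = 66.8716 W
  W_ref = 1e-12 W
Formula: SWL = 10 * log10(W / W_ref)
Compute ratio: W / W_ref = 66871600000000
Compute log10: log10(66871600000000) = 13.825242
Multiply: SWL = 10 * 13.825242 = 138.25

138.25 dB


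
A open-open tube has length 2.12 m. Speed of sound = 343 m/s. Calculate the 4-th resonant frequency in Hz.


Given values:
  Tube type: open-open, L = 2.12 m, c = 343 m/s, n = 4
Formula: f_n = n * c / (2 * L)
Compute 2 * L = 2 * 2.12 = 4.24
f = 4 * 343 / 4.24
f = 323.58

323.58 Hz


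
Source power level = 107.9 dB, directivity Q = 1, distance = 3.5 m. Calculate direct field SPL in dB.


Given values:
  Lw = 107.9 dB, Q = 1, r = 3.5 m
Formula: SPL = Lw + 10 * log10(Q / (4 * pi * r^2))
Compute 4 * pi * r^2 = 4 * pi * 3.5^2 = 153.938
Compute Q / denom = 1 / 153.938 = 0.00649612
Compute 10 * log10(0.00649612) = -21.8735
SPL = 107.9 + (-21.8735) = 86.03

86.03 dB


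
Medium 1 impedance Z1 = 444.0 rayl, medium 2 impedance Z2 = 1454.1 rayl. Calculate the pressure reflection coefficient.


Given values:
  Z1 = 444.0 rayl, Z2 = 1454.1 rayl
Formula: R = (Z2 - Z1) / (Z2 + Z1)
Numerator: Z2 - Z1 = 1454.1 - 444.0 = 1010.1
Denominator: Z2 + Z1 = 1454.1 + 444.0 = 1898.1
R = 1010.1 / 1898.1 = 0.5322

0.5322


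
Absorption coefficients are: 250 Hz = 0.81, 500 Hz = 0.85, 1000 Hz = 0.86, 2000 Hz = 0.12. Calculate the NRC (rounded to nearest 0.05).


Given values:
  a_250 = 0.81, a_500 = 0.85
  a_1000 = 0.86, a_2000 = 0.12
Formula: NRC = (a250 + a500 + a1000 + a2000) / 4
Sum = 0.81 + 0.85 + 0.86 + 0.12 = 2.64
NRC = 2.64 / 4 = 0.66
Rounded to nearest 0.05: 0.65

0.65


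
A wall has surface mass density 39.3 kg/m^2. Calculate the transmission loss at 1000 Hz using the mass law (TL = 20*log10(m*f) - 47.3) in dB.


Given values:
  m = 39.3 kg/m^2, f = 1000 Hz
Formula: TL = 20 * log10(m * f) - 47.3
Compute m * f = 39.3 * 1000 = 39300.0
Compute log10(39300.0) = 4.594393
Compute 20 * 4.594393 = 91.8879
TL = 91.8879 - 47.3 = 44.59

44.59 dB


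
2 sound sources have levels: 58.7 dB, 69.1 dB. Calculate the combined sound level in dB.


Formula: L_total = 10 * log10( sum(10^(Li/10)) )
  Source 1: 10^(58.7/10) = 741310.2413
  Source 2: 10^(69.1/10) = 8128305.1616
Sum of linear values = 8869615.4029
L_total = 10 * log10(8869615.4029) = 69.48

69.48 dB


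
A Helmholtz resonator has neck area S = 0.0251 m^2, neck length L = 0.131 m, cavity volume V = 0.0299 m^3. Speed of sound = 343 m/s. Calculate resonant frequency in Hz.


Given values:
  S = 0.0251 m^2, L = 0.131 m, V = 0.0299 m^3, c = 343 m/s
Formula: f = (c / (2*pi)) * sqrt(S / (V * L))
Compute V * L = 0.0299 * 0.131 = 0.0039169
Compute S / (V * L) = 0.0251 / 0.0039169 = 6.4081
Compute sqrt(6.4081) = 2.531423
Compute c / (2*pi) = 343 / 6.283185 = 54.590148
f = 54.590148 * 2.531423 = 138.19

138.19 Hz


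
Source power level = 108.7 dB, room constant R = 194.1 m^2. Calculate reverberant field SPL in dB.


Given values:
  Lw = 108.7 dB, R = 194.1 m^2
Formula: SPL = Lw + 10 * log10(4 / R)
Compute 4 / R = 4 / 194.1 = 0.020608
Compute 10 * log10(0.020608) = -16.8596
SPL = 108.7 + (-16.8596) = 91.84

91.84 dB


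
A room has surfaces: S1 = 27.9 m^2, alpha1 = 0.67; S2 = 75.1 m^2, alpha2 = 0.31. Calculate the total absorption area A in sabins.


Given surfaces:
  Surface 1: 27.9 * 0.67 = 18.693
  Surface 2: 75.1 * 0.31 = 23.281
Formula: A = sum(Si * alpha_i)
A = 18.693 + 23.281
A = 41.97

41.97 sabins


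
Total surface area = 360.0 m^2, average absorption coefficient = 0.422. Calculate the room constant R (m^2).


Given values:
  S = 360.0 m^2, alpha = 0.422
Formula: R = S * alpha / (1 - alpha)
Numerator: 360.0 * 0.422 = 151.92
Denominator: 1 - 0.422 = 0.578
R = 151.92 / 0.578 = 262.84

262.84 m^2


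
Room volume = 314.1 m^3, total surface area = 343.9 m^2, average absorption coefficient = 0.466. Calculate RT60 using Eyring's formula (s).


Given values:
  V = 314.1 m^3, S = 343.9 m^2, alpha = 0.466
Formula: RT60 = 0.161 * V / (-S * ln(1 - alpha))
Compute ln(1 - 0.466) = ln(0.534) = -0.627359
Denominator: -343.9 * -0.627359 = 215.7488
Numerator: 0.161 * 314.1 = 50.5701
RT60 = 50.5701 / 215.7488 = 0.234

0.234 s


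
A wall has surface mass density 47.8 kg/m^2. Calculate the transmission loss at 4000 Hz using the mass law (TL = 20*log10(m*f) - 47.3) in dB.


Given values:
  m = 47.8 kg/m^2, f = 4000 Hz
Formula: TL = 20 * log10(m * f) - 47.3
Compute m * f = 47.8 * 4000 = 191200.0
Compute log10(191200.0) = 5.281488
Compute 20 * 5.281488 = 105.6298
TL = 105.6298 - 47.3 = 58.33

58.33 dB
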